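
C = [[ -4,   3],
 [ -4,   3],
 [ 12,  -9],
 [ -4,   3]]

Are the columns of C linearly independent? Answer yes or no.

no

Row reduce C to echelon form.
R2 ← R2 − R1: [0, 0]
R3 ← R3 + (3)·R1: [0, 0]
R4 ← R4 − R1: [0, 0]
1 pivot among 2 columns.
Only 1 < 2 pivot columns, so the columns are linearly dependent.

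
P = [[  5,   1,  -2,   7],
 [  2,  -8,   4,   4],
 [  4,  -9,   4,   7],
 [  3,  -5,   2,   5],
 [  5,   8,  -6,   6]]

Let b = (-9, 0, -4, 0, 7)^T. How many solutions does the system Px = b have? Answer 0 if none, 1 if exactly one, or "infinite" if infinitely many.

0

Row reduce the augmented matrix [P | b].
R2 ← R2 − (2/5)·R1: [0, -42/5, 24/5, 6/5, 18/5]
R3 ← R3 − (4/5)·R1: [0, -49/5, 28/5, 7/5, 16/5]
R4 ← R4 − (3/5)·R1: [0, -28/5, 16/5, 4/5, 27/5]
R5 ← R5 − R1: [0, 7, -4, -1, 16]
R3 ← R3 − (7/6)·R2: [0, 0, 0, 0, -1]
R4 ← R4 − (2/3)·R2: [0, 0, 0, 0, 3]
R5 ← R5 + (5/6)·R2: [0, 0, 0, 0, 19]
R4 ← R4 + (3)·R3: [0, 0, 0, 0, 0]
R5 ← R5 + (19)·R3: [0, 0, 0, 0, 0]
The echelon form has 3 nonzero rows; the last pivot sits in the augmented column, so rank(P) = 2 but rank([P|b]) = 3.
Since the ranks differ, the system is inconsistent.
It has no solutions.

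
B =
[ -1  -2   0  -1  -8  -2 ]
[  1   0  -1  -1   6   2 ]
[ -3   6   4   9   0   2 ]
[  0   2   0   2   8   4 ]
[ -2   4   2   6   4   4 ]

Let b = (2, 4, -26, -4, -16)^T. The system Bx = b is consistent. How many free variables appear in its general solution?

3

Row reduce the augmented matrix [B | b].
R2 ← R2 + R1: [0, -2, -1, -2, -2, 0, 6]
R3 ← R3 − (3)·R1: [0, 12, 4, 12, 24, 8, -32]
R5 ← R5 − (2)·R1: [0, 8, 2, 8, 20, 8, -20]
R3 ← R3 + (6)·R2: [0, 0, -2, 0, 12, 8, 4]
R4 ← R4 + R2: [0, 0, -1, 0, 6, 4, 2]
R5 ← R5 + (4)·R2: [0, 0, -2, 0, 12, 8, 4]
R4 ← R4 − (1/2)·R3: [0, 0, 0, 0, 0, 0, 0]
R5 ← R5 − R3: [0, 0, 0, 0, 0, 0, 0]
The echelon form has 3 nonzero rows, and every pivot lies in the first 6 columns, so rank(B) = rank([B|b]) = 3.
The system is consistent.
Free variables = (unknowns) − (rank) = 6 − 3 = 3.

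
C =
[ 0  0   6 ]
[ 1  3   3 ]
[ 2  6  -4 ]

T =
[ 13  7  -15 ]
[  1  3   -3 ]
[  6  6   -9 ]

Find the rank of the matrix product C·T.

First compute CT:
[[ 36,  36, -54],
 [ 34,  34, -51],
 [  8,   8, -12]]
Now row reduce the product.
R2 ← R2 − (17/18)·R1: [0, 0, 0]
R3 ← R3 − (2/9)·R1: [0, 0, 0]
1 nonzero row, so rank(CT) = 1.

1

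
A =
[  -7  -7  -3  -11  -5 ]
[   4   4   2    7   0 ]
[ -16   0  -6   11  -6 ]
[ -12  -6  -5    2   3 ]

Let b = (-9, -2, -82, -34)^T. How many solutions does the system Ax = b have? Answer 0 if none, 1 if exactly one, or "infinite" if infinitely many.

Row reduce the augmented matrix [A | b].
R2 ← R2 + (4/7)·R1: [0, 0, 2/7, 5/7, -20/7, -50/7]
R3 ← R3 − (16/7)·R1: [0, 16, 6/7, 253/7, 38/7, -430/7]
R4 ← R4 − (12/7)·R1: [0, 6, 1/7, 146/7, 81/7, -130/7]
Swap R2 ↔ R3
R4 ← R4 − (3/8)·R2: [0, 0, -5/28, 409/56, 267/28, 125/28]
R4 ← R4 + (5/8)·R3: [0, 0, 0, 31/4, 31/4, 0]
The echelon form has 4 nonzero rows, and every pivot lies in the first 5 columns, so rank(A) = rank([A|b]) = 4.
The system is consistent.
rank = 4 < 5 unknowns, so there are infinitely many solutions.

infinite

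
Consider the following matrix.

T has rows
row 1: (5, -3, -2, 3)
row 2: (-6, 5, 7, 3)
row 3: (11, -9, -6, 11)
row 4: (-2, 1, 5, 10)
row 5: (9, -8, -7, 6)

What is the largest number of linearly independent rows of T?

Row reduce to echelon form.
R2 ← R2 + (6/5)·R1: [0, 7/5, 23/5, 33/5]
R3 ← R3 − (11/5)·R1: [0, -12/5, -8/5, 22/5]
R4 ← R4 + (2/5)·R1: [0, -1/5, 21/5, 56/5]
R5 ← R5 − (9/5)·R1: [0, -13/5, -17/5, 3/5]
R3 ← R3 + (12/7)·R2: [0, 0, 44/7, 110/7]
R4 ← R4 + (1/7)·R2: [0, 0, 34/7, 85/7]
R5 ← R5 + (13/7)·R2: [0, 0, 36/7, 90/7]
R4 ← R4 − (17/22)·R3: [0, 0, 0, 0]
R5 ← R5 − (9/11)·R3: [0, 0, 0, 0]
Echelon form has 3 nonzero rows, so rank(T) = 3.
The rank gives the maximum number of linearly independent rows: 3.

3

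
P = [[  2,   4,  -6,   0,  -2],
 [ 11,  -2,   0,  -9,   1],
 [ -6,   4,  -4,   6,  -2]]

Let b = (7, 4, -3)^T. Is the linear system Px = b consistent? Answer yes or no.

Row reduce the augmented matrix [P | b].
R2 ← R2 − (11/2)·R1: [0, -24, 33, -9, 12, -69/2]
R3 ← R3 + (3)·R1: [0, 16, -22, 6, -8, 18]
R3 ← R3 + (2/3)·R2: [0, 0, 0, 0, 0, -5]
The echelon form has 3 nonzero rows; the last pivot sits in the augmented column, so rank(P) = 2 but rank([P|b]) = 3.
Since the ranks differ, the system is inconsistent.

no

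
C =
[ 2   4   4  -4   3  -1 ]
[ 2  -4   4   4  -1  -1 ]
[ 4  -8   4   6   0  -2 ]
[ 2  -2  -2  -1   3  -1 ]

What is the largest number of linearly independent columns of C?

Row reduce to echelon form.
R2 ← R2 − R1: [0, -8, 0, 8, -4, 0]
R3 ← R3 − (2)·R1: [0, -16, -4, 14, -6, 0]
R4 ← R4 − R1: [0, -6, -6, 3, 0, 0]
R3 ← R3 − (2)·R2: [0, 0, -4, -2, 2, 0]
R4 ← R4 − (3/4)·R2: [0, 0, -6, -3, 3, 0]
R4 ← R4 − (3/2)·R3: [0, 0, 0, 0, 0, 0]
Echelon form has 3 nonzero rows, so rank(C) = 3.
The rank gives the maximum number of linearly independent columns: 3.

3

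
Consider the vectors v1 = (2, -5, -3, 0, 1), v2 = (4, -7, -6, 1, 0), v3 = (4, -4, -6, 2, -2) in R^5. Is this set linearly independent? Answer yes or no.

Form the matrix with these vectors as rows and row reduce.
R2 ← R2 − (2)·R1: [0, 3, 0, 1, -2]
R3 ← R3 − (2)·R1: [0, 6, 0, 2, -4]
R3 ← R3 − (2)·R2: [0, 0, 0, 0, 0]
2 nonzero rows, so the 3 vectors span a space of dimension 2.
Since 2 < 3, the vectors are linearly dependent.

no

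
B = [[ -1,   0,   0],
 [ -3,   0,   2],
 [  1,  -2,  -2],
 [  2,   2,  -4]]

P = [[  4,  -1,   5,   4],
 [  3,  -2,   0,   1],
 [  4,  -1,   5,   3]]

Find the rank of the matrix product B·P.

First compute BP:
[[ -4,   1,  -5,  -4],
 [ -4,   1,  -5,  -6],
 [-10,   5,  -5,  -4],
 [ -2,  -2, -10,  -2]]
Now row reduce the product.
R2 ← R2 − R1: [0, 0, 0, -2]
R3 ← R3 − (5/2)·R1: [0, 5/2, 15/2, 6]
R4 ← R4 − (1/2)·R1: [0, -5/2, -15/2, 0]
Swap R2 ↔ R3
R4 ← R4 + R2: [0, 0, 0, 6]
R4 ← R4 + (3)·R3: [0, 0, 0, 0]
3 nonzero rows, so rank(BP) = 3.

3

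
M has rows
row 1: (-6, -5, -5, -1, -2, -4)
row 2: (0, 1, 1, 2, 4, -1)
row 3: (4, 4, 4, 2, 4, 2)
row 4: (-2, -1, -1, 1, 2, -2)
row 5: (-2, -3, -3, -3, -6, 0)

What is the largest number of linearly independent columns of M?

2

Row reduce to echelon form.
R3 ← R3 + (2/3)·R1: [0, 2/3, 2/3, 4/3, 8/3, -2/3]
R4 ← R4 − (1/3)·R1: [0, 2/3, 2/3, 4/3, 8/3, -2/3]
R5 ← R5 − (1/3)·R1: [0, -4/3, -4/3, -8/3, -16/3, 4/3]
R3 ← R3 − (2/3)·R2: [0, 0, 0, 0, 0, 0]
R4 ← R4 − (2/3)·R2: [0, 0, 0, 0, 0, 0]
R5 ← R5 + (4/3)·R2: [0, 0, 0, 0, 0, 0]
Echelon form has 2 nonzero rows, so rank(M) = 2.
The rank gives the maximum number of linearly independent columns: 2.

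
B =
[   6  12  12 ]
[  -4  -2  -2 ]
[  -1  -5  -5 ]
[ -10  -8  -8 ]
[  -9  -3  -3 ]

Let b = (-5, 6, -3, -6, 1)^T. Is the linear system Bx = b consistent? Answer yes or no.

no

Row reduce the augmented matrix [B | b].
R2 ← R2 + (2/3)·R1: [0, 6, 6, 8/3]
R3 ← R3 + (1/6)·R1: [0, -3, -3, -23/6]
R4 ← R4 + (5/3)·R1: [0, 12, 12, -43/3]
R5 ← R5 + (3/2)·R1: [0, 15, 15, -13/2]
R3 ← R3 + (1/2)·R2: [0, 0, 0, -5/2]
R4 ← R4 − (2)·R2: [0, 0, 0, -59/3]
R5 ← R5 − (5/2)·R2: [0, 0, 0, -79/6]
R4 ← R4 − (118/15)·R3: [0, 0, 0, 0]
R5 ← R5 − (79/15)·R3: [0, 0, 0, 0]
The echelon form has 3 nonzero rows; the last pivot sits in the augmented column, so rank(B) = 2 but rank([B|b]) = 3.
Since the ranks differ, the system is inconsistent.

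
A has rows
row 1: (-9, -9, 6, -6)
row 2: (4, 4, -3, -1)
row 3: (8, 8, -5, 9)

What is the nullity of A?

Row reduce to echelon form.
R2 ← R2 + (4/9)·R1: [0, 0, -1/3, -11/3]
R3 ← R3 + (8/9)·R1: [0, 0, 1/3, 11/3]
R3 ← R3 + R2: [0, 0, 0, 0]
2 nonzero rows, so rank(A) = 2.
A has 4 columns; by rank–nullity, nullity = 4 − 2 = 2.

2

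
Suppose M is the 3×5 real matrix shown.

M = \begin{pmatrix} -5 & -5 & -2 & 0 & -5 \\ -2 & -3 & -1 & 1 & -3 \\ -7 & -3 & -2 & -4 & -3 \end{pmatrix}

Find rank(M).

Row reduce to echelon form.
R2 ← R2 − (2/5)·R1: [0, -1, -1/5, 1, -1]
R3 ← R3 − (7/5)·R1: [0, 4, 4/5, -4, 4]
R3 ← R3 + (4)·R2: [0, 0, 0, 0, 0]
Echelon form has 2 nonzero rows, so rank(M) = 2.

2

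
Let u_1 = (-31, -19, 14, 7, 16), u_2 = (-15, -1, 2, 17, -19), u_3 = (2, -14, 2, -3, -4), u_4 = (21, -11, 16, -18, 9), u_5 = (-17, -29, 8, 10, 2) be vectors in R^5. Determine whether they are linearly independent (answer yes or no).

Form the matrix with these vectors as rows and row reduce.
R2 ← R2 − (15/31)·R1: [0, 254/31, -148/31, 422/31, -829/31]
R3 ← R3 + (2/31)·R1: [0, -472/31, 90/31, -79/31, -92/31]
R4 ← R4 + (21/31)·R1: [0, -740/31, 790/31, -411/31, 615/31]
R5 ← R5 − (17/31)·R1: [0, -576/31, 10/31, 191/31, -210/31]
R3 ← R3 + (236/127)·R2: [0, 0, -758/127, 2889/127, -6688/127]
R4 ← R4 + (370/127)·R2: [0, 0, 1470/127, 3353/127, -7375/127]
R5 ← R5 + (288/127)·R2: [0, 0, -1334/127, 4703/127, -8562/127]
R4 ← R4 + (735/379)·R3: [0, 0, 0, 26726/379, -60715/379]
R5 ← R5 − (667/379)·R3: [0, 0, 0, -1138/379, 9574/379]
R5 ← R5 + (569/13363)·R4: [0, 0, 0, 0, 246413/13363]
5 nonzero rows, so the 5 vectors span a space of dimension 5.
Since 5 = 5, the vectors are linearly independent.

yes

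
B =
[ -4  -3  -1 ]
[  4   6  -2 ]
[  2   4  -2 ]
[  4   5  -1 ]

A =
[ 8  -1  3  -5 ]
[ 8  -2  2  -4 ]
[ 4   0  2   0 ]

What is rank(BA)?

2

First compute BA:
[[-60,  10, -20,  32],
 [ 72, -16,  20, -44],
 [ 40, -10,  10, -26],
 [ 68, -14,  20, -40]]
Now row reduce the product.
R2 ← R2 + (6/5)·R1: [0, -4, -4, -28/5]
R3 ← R3 + (2/3)·R1: [0, -10/3, -10/3, -14/3]
R4 ← R4 + (17/15)·R1: [0, -8/3, -8/3, -56/15]
R3 ← R3 − (5/6)·R2: [0, 0, 0, 0]
R4 ← R4 − (2/3)·R2: [0, 0, 0, 0]
2 nonzero rows, so rank(BA) = 2.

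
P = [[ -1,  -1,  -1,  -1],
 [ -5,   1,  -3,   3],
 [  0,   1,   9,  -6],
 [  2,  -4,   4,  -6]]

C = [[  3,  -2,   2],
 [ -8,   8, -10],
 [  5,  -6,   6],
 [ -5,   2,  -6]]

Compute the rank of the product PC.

First compute PC:
[[  5,  -2,   8],
 [-53,  42, -56],
 [ 67, -58,  80],
 [ 88, -72, 104]]
Now row reduce the product.
R2 ← R2 + (53/5)·R1: [0, 104/5, 144/5]
R3 ← R3 − (67/5)·R1: [0, -156/5, -136/5]
R4 ← R4 − (88/5)·R1: [0, -184/5, -184/5]
R3 ← R3 + (3/2)·R2: [0, 0, 16]
R4 ← R4 + (23/13)·R2: [0, 0, 184/13]
R4 ← R4 − (23/26)·R3: [0, 0, 0]
3 nonzero rows, so rank(PC) = 3.

3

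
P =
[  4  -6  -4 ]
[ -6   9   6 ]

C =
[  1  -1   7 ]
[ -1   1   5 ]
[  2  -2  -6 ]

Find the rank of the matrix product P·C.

1

First compute PC:
[[  2,  -2,  22],
 [ -3,   3, -33]]
Now row reduce the product.
R2 ← R2 + (3/2)·R1: [0, 0, 0]
1 nonzero row, so rank(PC) = 1.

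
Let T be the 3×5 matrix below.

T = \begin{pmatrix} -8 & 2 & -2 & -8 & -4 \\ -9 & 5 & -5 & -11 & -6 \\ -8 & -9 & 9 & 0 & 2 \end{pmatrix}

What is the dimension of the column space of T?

Row reduce to echelon form.
R2 ← R2 − (9/8)·R1: [0, 11/4, -11/4, -2, -3/2]
R3 ← R3 − R1: [0, -11, 11, 8, 6]
R3 ← R3 + (4)·R2: [0, 0, 0, 0, 0]
Echelon form has 2 nonzero rows, so rank(T) = 2.
The column space has dimension equal to the rank: 2.

2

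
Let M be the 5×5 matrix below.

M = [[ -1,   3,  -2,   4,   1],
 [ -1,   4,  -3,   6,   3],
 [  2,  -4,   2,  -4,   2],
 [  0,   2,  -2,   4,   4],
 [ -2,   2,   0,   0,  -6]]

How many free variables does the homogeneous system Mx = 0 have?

3

Row reduce to echelon form.
R2 ← R2 − R1: [0, 1, -1, 2, 2]
R3 ← R3 + (2)·R1: [0, 2, -2, 4, 4]
R5 ← R5 − (2)·R1: [0, -4, 4, -8, -8]
R3 ← R3 − (2)·R2: [0, 0, 0, 0, 0]
R4 ← R4 − (2)·R2: [0, 0, 0, 0, 0]
R5 ← R5 + (4)·R2: [0, 0, 0, 0, 0]
2 nonzero rows, so rank(M) = 2.
M has 5 columns; by rank–nullity, nullity = 5 − 2 = 3.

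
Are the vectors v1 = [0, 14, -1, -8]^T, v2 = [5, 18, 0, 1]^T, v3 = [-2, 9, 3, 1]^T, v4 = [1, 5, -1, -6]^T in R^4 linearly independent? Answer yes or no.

Form the matrix with these vectors as rows and row reduce.
Swap R1 ↔ R2
R3 ← R3 + (2/5)·R1: [0, 81/5, 3, 7/5]
R4 ← R4 − (1/5)·R1: [0, 7/5, -1, -31/5]
R3 ← R3 − (81/70)·R2: [0, 0, 291/70, 373/35]
R4 ← R4 − (1/10)·R2: [0, 0, -9/10, -27/5]
R4 ← R4 + (21/97)·R3: [0, 0, 0, -300/97]
4 nonzero rows, so the 4 vectors span a space of dimension 4.
Since 4 = 4, the vectors are linearly independent.

yes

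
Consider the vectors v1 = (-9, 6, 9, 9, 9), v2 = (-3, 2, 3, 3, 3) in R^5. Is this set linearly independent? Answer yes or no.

no

Form the matrix with these vectors as rows and row reduce.
R2 ← R2 − (1/3)·R1: [0, 0, 0, 0, 0]
1 nonzero row, so the 2 vectors span a space of dimension 1.
Since 1 < 2, the vectors are linearly dependent.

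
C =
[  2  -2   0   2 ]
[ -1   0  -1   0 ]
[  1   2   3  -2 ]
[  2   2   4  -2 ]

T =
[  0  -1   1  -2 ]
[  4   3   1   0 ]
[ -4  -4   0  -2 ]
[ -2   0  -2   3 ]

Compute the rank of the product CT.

First compute CT:
[[-12,  -8,  -4,   2],
 [  4,   5,  -1,   4],
 [  0,  -7,   7, -14],
 [ -4, -12,   8, -18]]
Now row reduce the product.
R2 ← R2 + (1/3)·R1: [0, 7/3, -7/3, 14/3]
R4 ← R4 − (1/3)·R1: [0, -28/3, 28/3, -56/3]
R3 ← R3 + (3)·R2: [0, 0, 0, 0]
R4 ← R4 + (4)·R2: [0, 0, 0, 0]
2 nonzero rows, so rank(CT) = 2.

2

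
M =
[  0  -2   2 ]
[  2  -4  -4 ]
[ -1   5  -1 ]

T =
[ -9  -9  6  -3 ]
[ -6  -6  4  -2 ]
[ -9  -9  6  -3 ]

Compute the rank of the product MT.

1

First compute MT:
[[ -6,  -6,   4,  -2],
 [ 42,  42, -28,  14],
 [-12, -12,   8,  -4]]
Now row reduce the product.
R2 ← R2 + (7)·R1: [0, 0, 0, 0]
R3 ← R3 − (2)·R1: [0, 0, 0, 0]
1 nonzero row, so rank(MT) = 1.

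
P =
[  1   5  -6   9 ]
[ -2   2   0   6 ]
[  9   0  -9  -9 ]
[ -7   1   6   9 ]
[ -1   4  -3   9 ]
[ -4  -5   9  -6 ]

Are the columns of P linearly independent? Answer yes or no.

Row reduce P to echelon form.
R2 ← R2 + (2)·R1: [0, 12, -12, 24]
R3 ← R3 − (9)·R1: [0, -45, 45, -90]
R4 ← R4 + (7)·R1: [0, 36, -36, 72]
R5 ← R5 + R1: [0, 9, -9, 18]
R6 ← R6 + (4)·R1: [0, 15, -15, 30]
R3 ← R3 + (15/4)·R2: [0, 0, 0, 0]
R4 ← R4 − (3)·R2: [0, 0, 0, 0]
R5 ← R5 − (3/4)·R2: [0, 0, 0, 0]
R6 ← R6 − (5/4)·R2: [0, 0, 0, 0]
2 pivots among 4 columns.
Only 2 < 4 pivot columns, so the columns are linearly dependent.

no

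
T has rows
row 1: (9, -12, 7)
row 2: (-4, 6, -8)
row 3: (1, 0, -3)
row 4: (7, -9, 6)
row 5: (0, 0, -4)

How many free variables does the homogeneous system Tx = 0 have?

0

Row reduce to echelon form.
R2 ← R2 + (4/9)·R1: [0, 2/3, -44/9]
R3 ← R3 − (1/9)·R1: [0, 4/3, -34/9]
R4 ← R4 − (7/9)·R1: [0, 1/3, 5/9]
R3 ← R3 − (2)·R2: [0, 0, 6]
R4 ← R4 − (1/2)·R2: [0, 0, 3]
R4 ← R4 − (1/2)·R3: [0, 0, 0]
R5 ← R5 + (2/3)·R3: [0, 0, 0]
3 nonzero rows, so rank(T) = 3.
T has 3 columns; by rank–nullity, nullity = 3 − 3 = 0.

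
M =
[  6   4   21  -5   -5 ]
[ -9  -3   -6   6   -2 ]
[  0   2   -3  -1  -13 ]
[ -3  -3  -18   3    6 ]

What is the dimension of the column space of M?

Row reduce to echelon form.
R2 ← R2 + (3/2)·R1: [0, 3, 51/2, -3/2, -19/2]
R4 ← R4 + (1/2)·R1: [0, -1, -15/2, 1/2, 7/2]
R3 ← R3 − (2/3)·R2: [0, 0, -20, 0, -20/3]
R4 ← R4 + (1/3)·R2: [0, 0, 1, 0, 1/3]
R4 ← R4 + (1/20)·R3: [0, 0, 0, 0, 0]
Echelon form has 3 nonzero rows, so rank(M) = 3.
The column space has dimension equal to the rank: 3.

3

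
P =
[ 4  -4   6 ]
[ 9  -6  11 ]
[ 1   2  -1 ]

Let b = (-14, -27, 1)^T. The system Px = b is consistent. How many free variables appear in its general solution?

1

Row reduce the augmented matrix [P | b].
R2 ← R2 − (9/4)·R1: [0, 3, -5/2, 9/2]
R3 ← R3 − (1/4)·R1: [0, 3, -5/2, 9/2]
R3 ← R3 − R2: [0, 0, 0, 0]
The echelon form has 2 nonzero rows, and every pivot lies in the first 3 columns, so rank(P) = rank([P|b]) = 2.
The system is consistent.
Free variables = (unknowns) − (rank) = 3 − 2 = 1.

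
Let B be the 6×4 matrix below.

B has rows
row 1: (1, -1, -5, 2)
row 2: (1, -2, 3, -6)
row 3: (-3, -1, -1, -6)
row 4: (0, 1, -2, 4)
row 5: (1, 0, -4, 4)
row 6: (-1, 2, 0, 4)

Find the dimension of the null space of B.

Row reduce to echelon form.
R2 ← R2 − R1: [0, -1, 8, -8]
R3 ← R3 + (3)·R1: [0, -4, -16, 0]
R5 ← R5 − R1: [0, 1, 1, 2]
R6 ← R6 + R1: [0, 1, -5, 6]
R3 ← R3 − (4)·R2: [0, 0, -48, 32]
R4 ← R4 + R2: [0, 0, 6, -4]
R5 ← R5 + R2: [0, 0, 9, -6]
R6 ← R6 + R2: [0, 0, 3, -2]
R4 ← R4 + (1/8)·R3: [0, 0, 0, 0]
R5 ← R5 + (3/16)·R3: [0, 0, 0, 0]
R6 ← R6 + (1/16)·R3: [0, 0, 0, 0]
3 nonzero rows, so rank(B) = 3.
B has 4 columns; by rank–nullity, nullity = 4 − 3 = 1.

1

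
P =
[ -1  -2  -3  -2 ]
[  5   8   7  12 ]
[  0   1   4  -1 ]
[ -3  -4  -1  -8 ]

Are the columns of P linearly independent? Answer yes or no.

no

Row reduce P to echelon form.
R2 ← R2 + (5)·R1: [0, -2, -8, 2]
R4 ← R4 − (3)·R1: [0, 2, 8, -2]
R3 ← R3 + (1/2)·R2: [0, 0, 0, 0]
R4 ← R4 + R2: [0, 0, 0, 0]
2 pivots among 4 columns.
Only 2 < 4 pivot columns, so the columns are linearly dependent.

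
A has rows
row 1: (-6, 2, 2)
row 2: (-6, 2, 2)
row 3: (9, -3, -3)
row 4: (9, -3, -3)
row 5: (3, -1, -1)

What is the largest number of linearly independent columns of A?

Row reduce to echelon form.
R2 ← R2 − R1: [0, 0, 0]
R3 ← R3 + (3/2)·R1: [0, 0, 0]
R4 ← R4 + (3/2)·R1: [0, 0, 0]
R5 ← R5 + (1/2)·R1: [0, 0, 0]
Echelon form has 1 nonzero row, so rank(A) = 1.
The rank gives the maximum number of linearly independent columns: 1.

1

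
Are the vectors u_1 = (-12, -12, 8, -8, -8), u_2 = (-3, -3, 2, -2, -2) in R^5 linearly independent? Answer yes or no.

Form the matrix with these vectors as rows and row reduce.
R2 ← R2 − (1/4)·R1: [0, 0, 0, 0, 0]
1 nonzero row, so the 2 vectors span a space of dimension 1.
Since 1 < 2, the vectors are linearly dependent.

no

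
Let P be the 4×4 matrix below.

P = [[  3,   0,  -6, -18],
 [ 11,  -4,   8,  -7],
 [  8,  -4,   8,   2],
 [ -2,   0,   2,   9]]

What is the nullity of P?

Row reduce to echelon form.
R2 ← R2 − (11/3)·R1: [0, -4, 30, 59]
R3 ← R3 − (8/3)·R1: [0, -4, 24, 50]
R4 ← R4 + (2/3)·R1: [0, 0, -2, -3]
R3 ← R3 − R2: [0, 0, -6, -9]
R4 ← R4 − (1/3)·R3: [0, 0, 0, 0]
3 nonzero rows, so rank(P) = 3.
P has 4 columns; by rank–nullity, nullity = 4 − 3 = 1.

1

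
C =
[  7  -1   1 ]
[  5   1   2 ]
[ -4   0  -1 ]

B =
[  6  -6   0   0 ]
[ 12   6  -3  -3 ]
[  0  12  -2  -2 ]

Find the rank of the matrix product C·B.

First compute CB:
[[ 30, -36,   1,   1],
 [ 42,   0,  -7,  -7],
 [-24,  12,   2,   2]]
Now row reduce the product.
R2 ← R2 − (7/5)·R1: [0, 252/5, -42/5, -42/5]
R3 ← R3 + (4/5)·R1: [0, -84/5, 14/5, 14/5]
R3 ← R3 + (1/3)·R2: [0, 0, 0, 0]
2 nonzero rows, so rank(CB) = 2.

2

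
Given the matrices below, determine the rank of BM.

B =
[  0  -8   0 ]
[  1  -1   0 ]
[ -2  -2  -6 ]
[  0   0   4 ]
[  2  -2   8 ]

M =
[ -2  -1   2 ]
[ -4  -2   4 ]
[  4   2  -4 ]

1

First compute BM:
[[ 32,  16, -32],
 [  2,   1,  -2],
 [-12,  -6,  12],
 [ 16,   8, -16],
 [ 36,  18, -36]]
Now row reduce the product.
R2 ← R2 − (1/16)·R1: [0, 0, 0]
R3 ← R3 + (3/8)·R1: [0, 0, 0]
R4 ← R4 − (1/2)·R1: [0, 0, 0]
R5 ← R5 − (9/8)·R1: [0, 0, 0]
1 nonzero row, so rank(BM) = 1.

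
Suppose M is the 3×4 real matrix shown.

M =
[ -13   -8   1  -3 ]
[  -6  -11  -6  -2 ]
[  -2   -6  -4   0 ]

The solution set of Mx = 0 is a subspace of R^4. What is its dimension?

Row reduce to echelon form.
R2 ← R2 − (6/13)·R1: [0, -95/13, -84/13, -8/13]
R3 ← R3 − (2/13)·R1: [0, -62/13, -54/13, 6/13]
R3 ← R3 − (62/95)·R2: [0, 0, 6/95, 82/95]
3 nonzero rows, so rank(M) = 3.
M has 4 columns; by rank–nullity, nullity = 4 − 3 = 1.

1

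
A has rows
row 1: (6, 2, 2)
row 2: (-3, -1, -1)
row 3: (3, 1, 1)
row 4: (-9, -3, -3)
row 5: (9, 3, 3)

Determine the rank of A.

1

Row reduce to echelon form.
R2 ← R2 + (1/2)·R1: [0, 0, 0]
R3 ← R3 − (1/2)·R1: [0, 0, 0]
R4 ← R4 + (3/2)·R1: [0, 0, 0]
R5 ← R5 − (3/2)·R1: [0, 0, 0]
Echelon form has 1 nonzero row, so rank(A) = 1.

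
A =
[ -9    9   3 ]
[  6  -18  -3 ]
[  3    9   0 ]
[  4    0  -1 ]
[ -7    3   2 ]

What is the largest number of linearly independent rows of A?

2

Row reduce to echelon form.
R2 ← R2 + (2/3)·R1: [0, -12, -1]
R3 ← R3 + (1/3)·R1: [0, 12, 1]
R4 ← R4 + (4/9)·R1: [0, 4, 1/3]
R5 ← R5 − (7/9)·R1: [0, -4, -1/3]
R3 ← R3 + R2: [0, 0, 0]
R4 ← R4 + (1/3)·R2: [0, 0, 0]
R5 ← R5 − (1/3)·R2: [0, 0, 0]
Echelon form has 2 nonzero rows, so rank(A) = 2.
The rank gives the maximum number of linearly independent rows: 2.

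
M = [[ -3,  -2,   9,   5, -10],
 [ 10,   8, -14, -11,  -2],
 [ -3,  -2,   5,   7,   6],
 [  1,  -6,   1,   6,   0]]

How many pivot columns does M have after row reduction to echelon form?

4

Row reduce to echelon form.
R2 ← R2 + (10/3)·R1: [0, 4/3, 16, 17/3, -106/3]
R3 ← R3 − R1: [0, 0, -4, 2, 16]
R4 ← R4 + (1/3)·R1: [0, -20/3, 4, 23/3, -10/3]
R4 ← R4 + (5)·R2: [0, 0, 84, 36, -180]
R4 ← R4 + (21)·R3: [0, 0, 0, 78, 156]
Echelon form has 4 nonzero rows, so rank(M) = 4.
Each nonzero row contributes one pivot column: 4 pivot columns.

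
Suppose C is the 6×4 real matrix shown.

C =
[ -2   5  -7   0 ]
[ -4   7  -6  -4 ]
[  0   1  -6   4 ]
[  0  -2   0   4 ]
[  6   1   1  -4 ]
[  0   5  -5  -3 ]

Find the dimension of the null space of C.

0

Row reduce to echelon form.
R2 ← R2 − (2)·R1: [0, -3, 8, -4]
R5 ← R5 + (3)·R1: [0, 16, -20, -4]
R3 ← R3 + (1/3)·R2: [0, 0, -10/3, 8/3]
R4 ← R4 − (2/3)·R2: [0, 0, -16/3, 20/3]
R5 ← R5 + (16/3)·R2: [0, 0, 68/3, -76/3]
R6 ← R6 + (5/3)·R2: [0, 0, 25/3, -29/3]
R4 ← R4 − (8/5)·R3: [0, 0, 0, 12/5]
R5 ← R5 + (34/5)·R3: [0, 0, 0, -36/5]
R6 ← R6 + (5/2)·R3: [0, 0, 0, -3]
R5 ← R5 + (3)·R4: [0, 0, 0, 0]
R6 ← R6 + (5/4)·R4: [0, 0, 0, 0]
4 nonzero rows, so rank(C) = 4.
C has 4 columns; by rank–nullity, nullity = 4 − 4 = 0.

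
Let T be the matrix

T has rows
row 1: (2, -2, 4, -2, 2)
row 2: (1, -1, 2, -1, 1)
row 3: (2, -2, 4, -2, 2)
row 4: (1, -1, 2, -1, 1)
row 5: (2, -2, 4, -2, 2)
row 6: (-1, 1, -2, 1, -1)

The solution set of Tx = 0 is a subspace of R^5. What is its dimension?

Row reduce to echelon form.
R2 ← R2 − (1/2)·R1: [0, 0, 0, 0, 0]
R3 ← R3 − R1: [0, 0, 0, 0, 0]
R4 ← R4 − (1/2)·R1: [0, 0, 0, 0, 0]
R5 ← R5 − R1: [0, 0, 0, 0, 0]
R6 ← R6 + (1/2)·R1: [0, 0, 0, 0, 0]
1 nonzero row, so rank(T) = 1.
T has 5 columns; by rank–nullity, nullity = 5 − 1 = 4.

4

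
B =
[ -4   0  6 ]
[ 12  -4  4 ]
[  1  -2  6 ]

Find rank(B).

Row reduce to echelon form.
R2 ← R2 + (3)·R1: [0, -4, 22]
R3 ← R3 + (1/4)·R1: [0, -2, 15/2]
R3 ← R3 − (1/2)·R2: [0, 0, -7/2]
Echelon form has 3 nonzero rows, so rank(B) = 3.

3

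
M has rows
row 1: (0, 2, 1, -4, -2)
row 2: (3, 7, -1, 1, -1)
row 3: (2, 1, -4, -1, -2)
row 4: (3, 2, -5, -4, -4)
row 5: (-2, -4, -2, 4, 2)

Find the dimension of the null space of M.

1

Row reduce to echelon form.
Swap R1 ↔ R2
R3 ← R3 − (2/3)·R1: [0, -11/3, -10/3, -5/3, -4/3]
R4 ← R4 − R1: [0, -5, -4, -5, -3]
R5 ← R5 + (2/3)·R1: [0, 2/3, -8/3, 14/3, 4/3]
R3 ← R3 + (11/6)·R2: [0, 0, -3/2, -9, -5]
R4 ← R4 + (5/2)·R2: [0, 0, -3/2, -15, -8]
R5 ← R5 − (1/3)·R2: [0, 0, -3, 6, 2]
R4 ← R4 − R3: [0, 0, 0, -6, -3]
R5 ← R5 − (2)·R3: [0, 0, 0, 24, 12]
R5 ← R5 + (4)·R4: [0, 0, 0, 0, 0]
4 nonzero rows, so rank(M) = 4.
M has 5 columns; by rank–nullity, nullity = 5 − 4 = 1.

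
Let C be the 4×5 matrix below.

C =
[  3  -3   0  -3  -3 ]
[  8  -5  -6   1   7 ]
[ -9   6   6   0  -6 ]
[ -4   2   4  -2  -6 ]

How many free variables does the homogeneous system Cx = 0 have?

Row reduce to echelon form.
R2 ← R2 − (8/3)·R1: [0, 3, -6, 9, 15]
R3 ← R3 + (3)·R1: [0, -3, 6, -9, -15]
R4 ← R4 + (4/3)·R1: [0, -2, 4, -6, -10]
R3 ← R3 + R2: [0, 0, 0, 0, 0]
R4 ← R4 + (2/3)·R2: [0, 0, 0, 0, 0]
2 nonzero rows, so rank(C) = 2.
C has 5 columns; by rank–nullity, nullity = 5 − 2 = 3.

3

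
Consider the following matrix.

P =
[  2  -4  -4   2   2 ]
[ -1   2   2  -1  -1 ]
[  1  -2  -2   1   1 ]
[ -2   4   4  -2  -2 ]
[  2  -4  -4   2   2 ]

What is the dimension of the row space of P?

Row reduce to echelon form.
R2 ← R2 + (1/2)·R1: [0, 0, 0, 0, 0]
R3 ← R3 − (1/2)·R1: [0, 0, 0, 0, 0]
R4 ← R4 + R1: [0, 0, 0, 0, 0]
R5 ← R5 − R1: [0, 0, 0, 0, 0]
Echelon form has 1 nonzero row, so rank(P) = 1.
The row space has dimension equal to the rank: 1.

1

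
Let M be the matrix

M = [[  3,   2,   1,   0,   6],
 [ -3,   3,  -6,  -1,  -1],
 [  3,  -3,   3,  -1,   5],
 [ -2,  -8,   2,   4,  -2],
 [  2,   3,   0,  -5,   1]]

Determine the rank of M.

Row reduce to echelon form.
R2 ← R2 + R1: [0, 5, -5, -1, 5]
R3 ← R3 − R1: [0, -5, 2, -1, -1]
R4 ← R4 + (2/3)·R1: [0, -20/3, 8/3, 4, 2]
R5 ← R5 − (2/3)·R1: [0, 5/3, -2/3, -5, -3]
R3 ← R3 + R2: [0, 0, -3, -2, 4]
R4 ← R4 + (4/3)·R2: [0, 0, -4, 8/3, 26/3]
R5 ← R5 − (1/3)·R2: [0, 0, 1, -14/3, -14/3]
R4 ← R4 − (4/3)·R3: [0, 0, 0, 16/3, 10/3]
R5 ← R5 + (1/3)·R3: [0, 0, 0, -16/3, -10/3]
R5 ← R5 + R4: [0, 0, 0, 0, 0]
Echelon form has 4 nonzero rows, so rank(M) = 4.

4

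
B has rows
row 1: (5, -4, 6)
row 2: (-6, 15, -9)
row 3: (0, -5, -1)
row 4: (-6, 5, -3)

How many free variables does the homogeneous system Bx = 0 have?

0

Row reduce to echelon form.
R2 ← R2 + (6/5)·R1: [0, 51/5, -9/5]
R4 ← R4 + (6/5)·R1: [0, 1/5, 21/5]
R3 ← R3 + (25/51)·R2: [0, 0, -32/17]
R4 ← R4 − (1/51)·R2: [0, 0, 72/17]
R4 ← R4 + (9/4)·R3: [0, 0, 0]
3 nonzero rows, so rank(B) = 3.
B has 3 columns; by rank–nullity, nullity = 3 − 3 = 0.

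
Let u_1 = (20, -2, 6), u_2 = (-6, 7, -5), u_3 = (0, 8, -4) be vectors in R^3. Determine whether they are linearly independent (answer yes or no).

Form the matrix with these vectors as rows and row reduce.
R2 ← R2 + (3/10)·R1: [0, 32/5, -16/5]
R3 ← R3 − (5/4)·R2: [0, 0, 0]
2 nonzero rows, so the 3 vectors span a space of dimension 2.
Since 2 < 3, the vectors are linearly dependent.

no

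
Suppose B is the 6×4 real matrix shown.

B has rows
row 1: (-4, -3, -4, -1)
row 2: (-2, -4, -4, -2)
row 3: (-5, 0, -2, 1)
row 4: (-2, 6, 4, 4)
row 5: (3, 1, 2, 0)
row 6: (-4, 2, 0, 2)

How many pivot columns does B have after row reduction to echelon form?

Row reduce to echelon form.
R2 ← R2 − (1/2)·R1: [0, -5/2, -2, -3/2]
R3 ← R3 − (5/4)·R1: [0, 15/4, 3, 9/4]
R4 ← R4 − (1/2)·R1: [0, 15/2, 6, 9/2]
R5 ← R5 + (3/4)·R1: [0, -5/4, -1, -3/4]
R6 ← R6 − R1: [0, 5, 4, 3]
R3 ← R3 + (3/2)·R2: [0, 0, 0, 0]
R4 ← R4 + (3)·R2: [0, 0, 0, 0]
R5 ← R5 − (1/2)·R2: [0, 0, 0, 0]
R6 ← R6 + (2)·R2: [0, 0, 0, 0]
Echelon form has 2 nonzero rows, so rank(B) = 2.
Each nonzero row contributes one pivot column: 2 pivot columns.

2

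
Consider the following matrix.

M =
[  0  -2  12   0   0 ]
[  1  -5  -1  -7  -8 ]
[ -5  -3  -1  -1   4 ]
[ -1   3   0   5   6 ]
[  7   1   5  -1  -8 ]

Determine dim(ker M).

1

Row reduce to echelon form.
Swap R1 ↔ R2
R3 ← R3 + (5)·R1: [0, -28, -6, -36, -36]
R4 ← R4 + R1: [0, -2, -1, -2, -2]
R5 ← R5 − (7)·R1: [0, 36, 12, 48, 48]
R3 ← R3 − (14)·R2: [0, 0, -174, -36, -36]
R4 ← R4 − R2: [0, 0, -13, -2, -2]
R5 ← R5 + (18)·R2: [0, 0, 228, 48, 48]
R4 ← R4 − (13/174)·R3: [0, 0, 0, 20/29, 20/29]
R5 ← R5 + (38/29)·R3: [0, 0, 0, 24/29, 24/29]
R5 ← R5 − (6/5)·R4: [0, 0, 0, 0, 0]
4 nonzero rows, so rank(M) = 4.
M has 5 columns; by rank–nullity, nullity = 5 − 4 = 1.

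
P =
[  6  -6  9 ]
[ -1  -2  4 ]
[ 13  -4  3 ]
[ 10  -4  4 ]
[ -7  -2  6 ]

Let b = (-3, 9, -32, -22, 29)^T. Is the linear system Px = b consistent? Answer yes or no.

yes

Row reduce the augmented matrix [P | b].
R2 ← R2 + (1/6)·R1: [0, -3, 11/2, 17/2]
R3 ← R3 − (13/6)·R1: [0, 9, -33/2, -51/2]
R4 ← R4 − (5/3)·R1: [0, 6, -11, -17]
R5 ← R5 + (7/6)·R1: [0, -9, 33/2, 51/2]
R3 ← R3 + (3)·R2: [0, 0, 0, 0]
R4 ← R4 + (2)·R2: [0, 0, 0, 0]
R5 ← R5 − (3)·R2: [0, 0, 0, 0]
The echelon form has 2 nonzero rows, and every pivot lies in the first 3 columns, so rank(P) = rank([P|b]) = 2.
The system is consistent.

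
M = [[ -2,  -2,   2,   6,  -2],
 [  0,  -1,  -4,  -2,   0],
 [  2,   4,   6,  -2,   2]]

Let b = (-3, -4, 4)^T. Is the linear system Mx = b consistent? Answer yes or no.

no

Row reduce the augmented matrix [M | b].
R3 ← R3 + R1: [0, 2, 8, 4, 0, 1]
R3 ← R3 + (2)·R2: [0, 0, 0, 0, 0, -7]
The echelon form has 3 nonzero rows; the last pivot sits in the augmented column, so rank(M) = 2 but rank([M|b]) = 3.
Since the ranks differ, the system is inconsistent.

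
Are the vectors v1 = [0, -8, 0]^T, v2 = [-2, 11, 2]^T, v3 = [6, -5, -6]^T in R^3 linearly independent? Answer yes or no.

no

Form the matrix with these vectors as rows and row reduce.
Swap R1 ↔ R2
R3 ← R3 + (3)·R1: [0, 28, 0]
R3 ← R3 + (7/2)·R2: [0, 0, 0]
2 nonzero rows, so the 3 vectors span a space of dimension 2.
Since 2 < 3, the vectors are linearly dependent.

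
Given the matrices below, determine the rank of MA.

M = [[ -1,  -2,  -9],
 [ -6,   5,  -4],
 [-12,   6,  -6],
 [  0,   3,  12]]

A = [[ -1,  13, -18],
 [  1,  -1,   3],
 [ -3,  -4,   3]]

3

First compute MA:
[[ 26,  25, -15],
 [ 23, -67, 111],
 [ 36, -138, 216],
 [-33, -51,  45]]
Now row reduce the product.
R2 ← R2 − (23/26)·R1: [0, -2317/26, 3231/26]
R3 ← R3 − (18/13)·R1: [0, -2244/13, 3078/13]
R4 ← R4 + (33/26)·R1: [0, -501/26, 675/26]
R3 ← R3 − (4488/2317)·R2: [0, 0, -9126/2317]
R4 ← R4 − (501/2317)·R2: [0, 0, -2106/2317]
R4 ← R4 − (3/13)·R3: [0, 0, 0]
3 nonzero rows, so rank(MA) = 3.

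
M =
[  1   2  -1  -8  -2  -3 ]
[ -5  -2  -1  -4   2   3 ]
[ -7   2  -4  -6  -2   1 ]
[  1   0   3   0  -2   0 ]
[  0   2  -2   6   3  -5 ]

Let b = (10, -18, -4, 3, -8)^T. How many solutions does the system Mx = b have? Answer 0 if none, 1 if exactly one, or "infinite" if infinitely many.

Row reduce the augmented matrix [M | b].
R2 ← R2 + (5)·R1: [0, 8, -6, -44, -8, -12, 32]
R3 ← R3 + (7)·R1: [0, 16, -11, -62, -16, -20, 66]
R4 ← R4 − R1: [0, -2, 4, 8, 0, 3, -7]
R3 ← R3 − (2)·R2: [0, 0, 1, 26, 0, 4, 2]
R4 ← R4 + (1/4)·R2: [0, 0, 5/2, -3, -2, 0, 1]
R5 ← R5 − (1/4)·R2: [0, 0, -1/2, 17, 5, -2, -16]
R4 ← R4 − (5/2)·R3: [0, 0, 0, -68, -2, -10, -4]
R5 ← R5 + (1/2)·R3: [0, 0, 0, 30, 5, 0, -15]
R5 ← R5 + (15/34)·R4: [0, 0, 0, 0, 70/17, -75/17, -285/17]
The echelon form has 5 nonzero rows, and every pivot lies in the first 6 columns, so rank(M) = rank([M|b]) = 5.
The system is consistent.
rank = 5 < 6 unknowns, so there are infinitely many solutions.

infinite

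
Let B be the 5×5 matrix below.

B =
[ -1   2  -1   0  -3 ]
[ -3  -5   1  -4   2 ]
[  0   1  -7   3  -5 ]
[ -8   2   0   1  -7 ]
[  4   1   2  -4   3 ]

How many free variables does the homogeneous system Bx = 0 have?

Row reduce to echelon form.
R2 ← R2 − (3)·R1: [0, -11, 4, -4, 11]
R4 ← R4 − (8)·R1: [0, -14, 8, 1, 17]
R5 ← R5 + (4)·R1: [0, 9, -2, -4, -9]
R3 ← R3 + (1/11)·R2: [0, 0, -73/11, 29/11, -4]
R4 ← R4 − (14/11)·R2: [0, 0, 32/11, 67/11, 3]
R5 ← R5 + (9/11)·R2: [0, 0, 14/11, -80/11, 0]
R4 ← R4 + (32/73)·R3: [0, 0, 0, 529/73, 91/73]
R5 ← R5 + (14/73)·R3: [0, 0, 0, -494/73, -56/73]
R5 ← R5 + (494/529)·R4: [0, 0, 0, 0, 210/529]
5 nonzero rows, so rank(B) = 5.
B has 5 columns; by rank–nullity, nullity = 5 − 5 = 0.

0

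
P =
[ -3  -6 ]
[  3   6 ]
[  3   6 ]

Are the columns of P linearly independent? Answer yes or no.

Row reduce P to echelon form.
R2 ← R2 + R1: [0, 0]
R3 ← R3 + R1: [0, 0]
1 pivot among 2 columns.
Only 1 < 2 pivot columns, so the columns are linearly dependent.

no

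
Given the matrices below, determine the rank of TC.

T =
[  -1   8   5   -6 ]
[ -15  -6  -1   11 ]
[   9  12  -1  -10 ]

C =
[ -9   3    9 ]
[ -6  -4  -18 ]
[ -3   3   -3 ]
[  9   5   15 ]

First compute TC:
[[-108, -50, -258],
 [273,  31, 141],
 [-240, -74, -282]]
Now row reduce the product.
R2 ← R2 + (91/36)·R1: [0, -1717/18, -3067/6]
R3 ← R3 − (20/9)·R1: [0, 334/9, 874/3]
R3 ← R3 + (668/1717)·R2: [0, 0, 158760/1717]
3 nonzero rows, so rank(TC) = 3.

3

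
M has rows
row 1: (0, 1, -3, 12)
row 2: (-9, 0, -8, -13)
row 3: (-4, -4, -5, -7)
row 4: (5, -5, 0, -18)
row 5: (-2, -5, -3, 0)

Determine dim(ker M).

Row reduce to echelon form.
Swap R1 ↔ R2
R3 ← R3 − (4/9)·R1: [0, -4, -13/9, -11/9]
R4 ← R4 + (5/9)·R1: [0, -5, -40/9, -227/9]
R5 ← R5 − (2/9)·R1: [0, -5, -11/9, 26/9]
R3 ← R3 + (4)·R2: [0, 0, -121/9, 421/9]
R4 ← R4 + (5)·R2: [0, 0, -175/9, 313/9]
R5 ← R5 + (5)·R2: [0, 0, -146/9, 566/9]
R4 ← R4 − (175/121)·R3: [0, 0, 0, -3978/121]
R5 ← R5 − (146/121)·R3: [0, 0, 0, 780/121]
R5 ← R5 + (10/51)·R4: [0, 0, 0, 0]
4 nonzero rows, so rank(M) = 4.
M has 4 columns; by rank–nullity, nullity = 4 − 4 = 0.

0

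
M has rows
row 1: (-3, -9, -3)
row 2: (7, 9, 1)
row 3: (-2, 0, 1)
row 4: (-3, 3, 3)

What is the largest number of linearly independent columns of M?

2

Row reduce to echelon form.
R2 ← R2 + (7/3)·R1: [0, -12, -6]
R3 ← R3 − (2/3)·R1: [0, 6, 3]
R4 ← R4 − R1: [0, 12, 6]
R3 ← R3 + (1/2)·R2: [0, 0, 0]
R4 ← R4 + R2: [0, 0, 0]
Echelon form has 2 nonzero rows, so rank(M) = 2.
The rank gives the maximum number of linearly independent columns: 2.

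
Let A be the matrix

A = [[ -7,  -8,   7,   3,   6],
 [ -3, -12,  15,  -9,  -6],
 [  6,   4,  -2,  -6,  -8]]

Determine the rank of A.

2

Row reduce to echelon form.
R2 ← R2 − (3/7)·R1: [0, -60/7, 12, -72/7, -60/7]
R3 ← R3 + (6/7)·R1: [0, -20/7, 4, -24/7, -20/7]
R3 ← R3 − (1/3)·R2: [0, 0, 0, 0, 0]
Echelon form has 2 nonzero rows, so rank(A) = 2.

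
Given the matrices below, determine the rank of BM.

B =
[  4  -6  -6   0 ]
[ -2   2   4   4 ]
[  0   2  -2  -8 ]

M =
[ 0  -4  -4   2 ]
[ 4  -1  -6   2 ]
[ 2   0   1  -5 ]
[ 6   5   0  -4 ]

2

First compute BM:
[[-36, -10,  14,  26],
 [ 40,  26,   0, -36],
 [-44, -42, -14,  46]]
Now row reduce the product.
R2 ← R2 + (10/9)·R1: [0, 134/9, 140/9, -64/9]
R3 ← R3 − (11/9)·R1: [0, -268/9, -280/9, 128/9]
R3 ← R3 + (2)·R2: [0, 0, 0, 0]
2 nonzero rows, so rank(BM) = 2.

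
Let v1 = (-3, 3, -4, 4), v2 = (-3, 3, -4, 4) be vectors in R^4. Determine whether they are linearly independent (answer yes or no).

no

Form the matrix with these vectors as rows and row reduce.
R2 ← R2 − R1: [0, 0, 0, 0]
1 nonzero row, so the 2 vectors span a space of dimension 1.
Since 1 < 2, the vectors are linearly dependent.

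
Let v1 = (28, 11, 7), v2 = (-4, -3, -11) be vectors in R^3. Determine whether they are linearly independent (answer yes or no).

Form the matrix with these vectors as rows and row reduce.
R2 ← R2 + (1/7)·R1: [0, -10/7, -10]
2 nonzero rows, so the 2 vectors span a space of dimension 2.
Since 2 = 2, the vectors are linearly independent.

yes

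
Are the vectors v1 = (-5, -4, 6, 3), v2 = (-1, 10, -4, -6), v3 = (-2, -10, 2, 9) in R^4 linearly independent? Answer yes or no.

yes

Form the matrix with these vectors as rows and row reduce.
R2 ← R2 − (1/5)·R1: [0, 54/5, -26/5, -33/5]
R3 ← R3 − (2/5)·R1: [0, -42/5, -2/5, 39/5]
R3 ← R3 + (7/9)·R2: [0, 0, -40/9, 8/3]
3 nonzero rows, so the 3 vectors span a space of dimension 3.
Since 3 = 3, the vectors are linearly independent.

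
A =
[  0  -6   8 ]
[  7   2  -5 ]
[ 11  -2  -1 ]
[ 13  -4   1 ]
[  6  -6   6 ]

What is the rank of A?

Row reduce to echelon form.
Swap R1 ↔ R2
R3 ← R3 − (11/7)·R1: [0, -36/7, 48/7]
R4 ← R4 − (13/7)·R1: [0, -54/7, 72/7]
R5 ← R5 − (6/7)·R1: [0, -54/7, 72/7]
R3 ← R3 − (6/7)·R2: [0, 0, 0]
R4 ← R4 − (9/7)·R2: [0, 0, 0]
R5 ← R5 − (9/7)·R2: [0, 0, 0]
Echelon form has 2 nonzero rows, so rank(A) = 2.

2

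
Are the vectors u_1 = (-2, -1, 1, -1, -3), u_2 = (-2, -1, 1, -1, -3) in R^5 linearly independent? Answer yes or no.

no

Form the matrix with these vectors as rows and row reduce.
R2 ← R2 − R1: [0, 0, 0, 0, 0]
1 nonzero row, so the 2 vectors span a space of dimension 1.
Since 1 < 2, the vectors are linearly dependent.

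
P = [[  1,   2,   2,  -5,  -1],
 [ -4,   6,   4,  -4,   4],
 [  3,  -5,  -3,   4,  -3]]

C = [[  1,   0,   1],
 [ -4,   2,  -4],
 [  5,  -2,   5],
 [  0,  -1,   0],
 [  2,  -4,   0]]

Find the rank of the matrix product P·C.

3

First compute PC:
[[  1,   9,   3],
 [  0,  -8,  -8],
 [  2,   4,   8]]
Now row reduce the product.
R3 ← R3 − (2)·R1: [0, -14, 2]
R3 ← R3 − (7/4)·R2: [0, 0, 16]
3 nonzero rows, so rank(PC) = 3.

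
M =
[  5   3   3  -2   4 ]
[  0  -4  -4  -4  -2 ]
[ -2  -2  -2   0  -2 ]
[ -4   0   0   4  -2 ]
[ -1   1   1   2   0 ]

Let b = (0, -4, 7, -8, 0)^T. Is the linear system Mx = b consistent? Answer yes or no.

Row reduce the augmented matrix [M | b].
R3 ← R3 + (2/5)·R1: [0, -4/5, -4/5, -4/5, -2/5, 7]
R4 ← R4 + (4/5)·R1: [0, 12/5, 12/5, 12/5, 6/5, -8]
R5 ← R5 + (1/5)·R1: [0, 8/5, 8/5, 8/5, 4/5, 0]
R3 ← R3 − (1/5)·R2: [0, 0, 0, 0, 0, 39/5]
R4 ← R4 + (3/5)·R2: [0, 0, 0, 0, 0, -52/5]
R5 ← R5 + (2/5)·R2: [0, 0, 0, 0, 0, -8/5]
R4 ← R4 + (4/3)·R3: [0, 0, 0, 0, 0, 0]
R5 ← R5 + (8/39)·R3: [0, 0, 0, 0, 0, 0]
The echelon form has 3 nonzero rows; the last pivot sits in the augmented column, so rank(M) = 2 but rank([M|b]) = 3.
Since the ranks differ, the system is inconsistent.

no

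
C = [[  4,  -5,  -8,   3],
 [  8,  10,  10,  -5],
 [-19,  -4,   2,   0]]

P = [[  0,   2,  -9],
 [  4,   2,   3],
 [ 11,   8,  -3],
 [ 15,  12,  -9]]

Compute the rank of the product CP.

2

First compute CP:
[[-63, -30, -54],
 [ 75,  56, -27],
 [  6, -30, 153]]
Now row reduce the product.
R2 ← R2 + (25/21)·R1: [0, 142/7, -639/7]
R3 ← R3 + (2/21)·R1: [0, -230/7, 1035/7]
R3 ← R3 + (115/71)·R2: [0, 0, 0]
2 nonzero rows, so rank(CP) = 2.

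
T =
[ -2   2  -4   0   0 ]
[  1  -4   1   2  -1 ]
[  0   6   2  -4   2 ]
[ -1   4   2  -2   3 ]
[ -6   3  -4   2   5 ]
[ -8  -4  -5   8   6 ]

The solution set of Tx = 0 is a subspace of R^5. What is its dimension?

Row reduce to echelon form.
R2 ← R2 + (1/2)·R1: [0, -3, -1, 2, -1]
R4 ← R4 − (1/2)·R1: [0, 3, 4, -2, 3]
R5 ← R5 − (3)·R1: [0, -3, 8, 2, 5]
R6 ← R6 − (4)·R1: [0, -12, 11, 8, 6]
R3 ← R3 + (2)·R2: [0, 0, 0, 0, 0]
R4 ← R4 + R2: [0, 0, 3, 0, 2]
R5 ← R5 − R2: [0, 0, 9, 0, 6]
R6 ← R6 − (4)·R2: [0, 0, 15, 0, 10]
Swap R3 ↔ R4
R5 ← R5 − (3)·R3: [0, 0, 0, 0, 0]
R6 ← R6 − (5)·R3: [0, 0, 0, 0, 0]
3 nonzero rows, so rank(T) = 3.
T has 5 columns; by rank–nullity, nullity = 5 − 3 = 2.

2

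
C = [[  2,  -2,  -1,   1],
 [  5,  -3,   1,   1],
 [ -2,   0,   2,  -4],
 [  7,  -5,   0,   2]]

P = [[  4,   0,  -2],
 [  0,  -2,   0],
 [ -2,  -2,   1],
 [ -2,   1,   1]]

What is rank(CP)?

First compute CP:
[[  8,   7,  -4],
 [ 16,   5,  -8],
 [ -4,  -8,   2],
 [ 24,  12, -12]]
Now row reduce the product.
R2 ← R2 − (2)·R1: [0, -9, 0]
R3 ← R3 + (1/2)·R1: [0, -9/2, 0]
R4 ← R4 − (3)·R1: [0, -9, 0]
R3 ← R3 − (1/2)·R2: [0, 0, 0]
R4 ← R4 − R2: [0, 0, 0]
2 nonzero rows, so rank(CP) = 2.

2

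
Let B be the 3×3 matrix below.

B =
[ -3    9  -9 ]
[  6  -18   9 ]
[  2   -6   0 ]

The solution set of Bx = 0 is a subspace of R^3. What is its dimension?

Row reduce to echelon form.
R2 ← R2 + (2)·R1: [0, 0, -9]
R3 ← R3 + (2/3)·R1: [0, 0, -6]
R3 ← R3 − (2/3)·R2: [0, 0, 0]
2 nonzero rows, so rank(B) = 2.
B has 3 columns; by rank–nullity, nullity = 3 − 2 = 1.

1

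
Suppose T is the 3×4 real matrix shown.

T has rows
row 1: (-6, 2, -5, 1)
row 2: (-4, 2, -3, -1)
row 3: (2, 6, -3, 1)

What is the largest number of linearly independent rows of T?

Row reduce to echelon form.
R2 ← R2 − (2/3)·R1: [0, 2/3, 1/3, -5/3]
R3 ← R3 + (1/3)·R1: [0, 20/3, -14/3, 4/3]
R3 ← R3 − (10)·R2: [0, 0, -8, 18]
Echelon form has 3 nonzero rows, so rank(T) = 3.
The rank gives the maximum number of linearly independent rows: 3.

3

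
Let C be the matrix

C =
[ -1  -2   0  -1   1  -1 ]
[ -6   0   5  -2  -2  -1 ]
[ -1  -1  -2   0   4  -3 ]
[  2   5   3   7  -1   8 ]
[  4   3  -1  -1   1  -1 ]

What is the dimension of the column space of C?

5

Row reduce to echelon form.
R2 ← R2 − (6)·R1: [0, 12, 5, 4, -8, 5]
R3 ← R3 − R1: [0, 1, -2, 1, 3, -2]
R4 ← R4 + (2)·R1: [0, 1, 3, 5, 1, 6]
R5 ← R5 + (4)·R1: [0, -5, -1, -5, 5, -5]
R3 ← R3 − (1/12)·R2: [0, 0, -29/12, 2/3, 11/3, -29/12]
R4 ← R4 − (1/12)·R2: [0, 0, 31/12, 14/3, 5/3, 67/12]
R5 ← R5 + (5/12)·R2: [0, 0, 13/12, -10/3, 5/3, -35/12]
R4 ← R4 + (31/29)·R3: [0, 0, 0, 156/29, 162/29, 3]
R5 ← R5 + (13/29)·R3: [0, 0, 0, -88/29, 96/29, -4]
R5 ← R5 + (22/39)·R4: [0, 0, 0, 0, 84/13, -30/13]
Echelon form has 5 nonzero rows, so rank(C) = 5.
The column space has dimension equal to the rank: 5.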